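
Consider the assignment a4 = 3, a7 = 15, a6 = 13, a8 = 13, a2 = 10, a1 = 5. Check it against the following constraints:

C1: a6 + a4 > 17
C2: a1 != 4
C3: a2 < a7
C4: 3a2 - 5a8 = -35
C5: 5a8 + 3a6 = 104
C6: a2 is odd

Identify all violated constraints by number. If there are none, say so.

Constraints 1 and 6 are violated.

C1: a6 + a4 = 13 + 3 = 16; 16 ≤ 17, bound 17 not met  fails
C2: a1 = 5, and 5 ≠ 4  holds
C3: a2 = 10, a7 = 15; 10 < 15  holds
C4: 3a2 - 5a8 = 3(10) - 5(13) = -35  holds
C5: 5a8 + 3a6 = 5(13) + 3(13) = 104  holds
C6: a2 = 10 is even  fails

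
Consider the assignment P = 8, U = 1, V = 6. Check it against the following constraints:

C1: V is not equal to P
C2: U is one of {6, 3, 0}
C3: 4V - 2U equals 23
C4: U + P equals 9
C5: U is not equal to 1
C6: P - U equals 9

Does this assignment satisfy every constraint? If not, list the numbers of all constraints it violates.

C1: V = 6, P = 8; distinct  OK
C2: U = 1 is not in {6, 3, 0}  FAIL
C3: 4V - 2U = 4(6) - 2(1) = 22, not 23  FAIL
C4: U + P = 1 + 8 = 9  OK
C5: U = 1, but 1 is required to differ  FAIL
C6: P - U = 8 - 1 = 7, not 9  FAIL

Constraints 2, 3, 5, and 6 do not hold.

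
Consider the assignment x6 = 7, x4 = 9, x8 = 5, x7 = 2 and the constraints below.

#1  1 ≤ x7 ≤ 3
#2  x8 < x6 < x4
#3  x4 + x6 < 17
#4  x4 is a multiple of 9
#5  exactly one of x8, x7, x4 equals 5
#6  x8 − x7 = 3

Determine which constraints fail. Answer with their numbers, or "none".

#1 x7 = 2 lies in [1, 3] — satisfied.
#2 values 5 < 7 < 9 — satisfied.
#3 x4 + x6 = 9 + 7 = 16; 16 < 17 — satisfied.
#4 9 / 9 = 1, so 9 divides 9 — satisfied.
#5 x8=5, x7=2, x4=9; 1 of them equals 5 — satisfied.
#6 x8 − x7 = 5 − 2 = 3 — satisfied.

No violations.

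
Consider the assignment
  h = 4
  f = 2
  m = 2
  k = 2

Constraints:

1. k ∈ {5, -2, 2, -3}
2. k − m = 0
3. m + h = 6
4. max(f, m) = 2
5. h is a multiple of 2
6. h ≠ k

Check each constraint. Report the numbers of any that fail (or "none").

1. k = 2 is in {5, -2, 2, -3} — OK.
2. k − m = 2 − 2 = 0 — OK.
3. m + h = 2 + 4 = 6 — OK.
4. max(2, 2) = 2 — OK.
5. 4 / 2 = 2, so 2 divides 4 — OK.
6. h = 4, k = 2; distinct — OK.

The assignment satisfies every constraint.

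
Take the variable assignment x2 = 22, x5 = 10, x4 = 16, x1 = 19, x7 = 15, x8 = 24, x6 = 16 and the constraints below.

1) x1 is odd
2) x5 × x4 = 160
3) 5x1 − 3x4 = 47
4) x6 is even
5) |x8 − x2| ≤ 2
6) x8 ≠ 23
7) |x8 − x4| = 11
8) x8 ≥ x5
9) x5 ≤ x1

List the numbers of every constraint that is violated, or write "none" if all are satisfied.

No — constraint 7 is not satisfied.

1) x1 = 19 is odd — holds.
2) x5 × x4 = 10 × 16 = 160 — holds.
3) 5x1 − 3x4 = 5(19) − 3(16) = 47 — holds.
4) x6 = 16 is even — holds.
5) |24 − 22| = 2; 2 ≤ 2 — holds.
6) x8 = 24, and 24 ≠ 23 — holds.
7) |24 − 16| = 8, not 11 — does not hold.
8) x8 = 24, x5 = 10; 24 ≥ 10 — holds.
9) x5 = 10, x1 = 19; 10 ≤ 19 — holds.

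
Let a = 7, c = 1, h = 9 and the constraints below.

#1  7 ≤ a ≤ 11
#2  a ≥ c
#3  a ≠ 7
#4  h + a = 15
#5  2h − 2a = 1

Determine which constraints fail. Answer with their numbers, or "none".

#1 a = 7 lies in [7, 11]  yes
#2 a = 7, c = 1; 7 ≥ 1  yes
#3 a = 7, but 7 is required to differ  no
#4 h + a = 9 + 7 = 16, not 15  no
#5 2h − 2a = 2(9) − 2(7) = 4, not 1  no

Constraints 3, 4, and 5 are violated.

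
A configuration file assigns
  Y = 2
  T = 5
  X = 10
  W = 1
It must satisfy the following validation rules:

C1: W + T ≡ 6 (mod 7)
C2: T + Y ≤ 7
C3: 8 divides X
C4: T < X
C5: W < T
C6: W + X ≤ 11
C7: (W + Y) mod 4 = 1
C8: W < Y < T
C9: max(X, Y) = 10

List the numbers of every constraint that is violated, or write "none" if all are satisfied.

C1: W + T = 6; 6 mod 7 = 6  ✓
C2: T + Y = 5 + 2 = 7; 7 ≤ 7  ✓
C3: 10 = 8×1 + 2, so 8 does not divide 10  ✗
C4: T = 5, X = 10; 5 < 10  ✓
C5: W = 1, T = 5; 1 < 5  ✓
C6: W + X = 1 + 10 = 11; 11 ≤ 11  ✓
C7: W + Y = 3; 3 mod 4 = 3, not 1  ✗
C8: values 1 < 2 < 5  ✓
C9: max(10, 2) = 10  ✓

No — constraints 3 and 7 are not satisfied.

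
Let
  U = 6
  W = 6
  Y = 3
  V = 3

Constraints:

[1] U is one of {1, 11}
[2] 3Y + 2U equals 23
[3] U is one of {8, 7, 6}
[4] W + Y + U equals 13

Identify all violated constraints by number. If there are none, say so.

Constraints 1, 2, and 4 are violated.

[1] U = 6 is not in {1, 11} — violated.
[2] 3Y + 2U = 3(3) + 2(6) = 21, not 23 — violated.
[3] U = 6 is in {8, 7, 6} — satisfied.
[4] W + Y + U = 6 + 3 + 6 = 15, not 13 — violated.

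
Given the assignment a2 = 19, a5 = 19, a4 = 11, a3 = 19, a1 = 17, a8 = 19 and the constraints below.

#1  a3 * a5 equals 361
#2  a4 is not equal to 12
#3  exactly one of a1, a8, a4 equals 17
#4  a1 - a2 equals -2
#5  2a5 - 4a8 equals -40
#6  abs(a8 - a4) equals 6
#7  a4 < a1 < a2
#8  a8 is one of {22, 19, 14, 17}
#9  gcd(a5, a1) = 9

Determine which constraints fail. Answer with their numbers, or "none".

Constraints 5, 6, and 9 do not hold.

#1 a3 * a5 = 19 * 19 = 361  yes
#2 a4 = 11, and 11 ≠ 12  yes
#3 a1=17, a8=19, a4=11; 1 of them equals 17  yes
#4 a1 - a2 = 17 - 19 = -2  yes
#5 2a5 - 4a8 = 2(19) - 4(19) = -38, not -40  no
#6 abs(19 - 11) = 8, not 6  no
#7 values 11 < 17 < 19  yes
#8 a8 = 19 is in {22, 19, 14, 17}  yes
#9 gcd(19, 17) = 1, not 9  no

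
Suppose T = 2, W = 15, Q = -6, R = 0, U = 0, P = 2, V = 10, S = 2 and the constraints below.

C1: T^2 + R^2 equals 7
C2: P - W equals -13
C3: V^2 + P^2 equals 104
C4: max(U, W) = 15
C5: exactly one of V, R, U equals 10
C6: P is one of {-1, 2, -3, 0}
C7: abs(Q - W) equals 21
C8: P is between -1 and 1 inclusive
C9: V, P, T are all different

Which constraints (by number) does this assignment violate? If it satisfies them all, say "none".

C1: T^2 + R^2 = 2^2 + 0^2 = 4 + 0 = 4, not 7 — fails.
C2: P - W = 2 - 15 = -13 — holds.
C3: V^2 + P^2 = 10^2 + 2^2 = 100 + 4 = 104 — holds.
C4: max(0, 15) = 15 — holds.
C5: V=10, R=0, U=0; 1 of them equals 10 — holds.
C6: P = 2 is in {-1, 2, -3, 0} — holds.
C7: abs(-6 - 15) = 21 — holds.
C8: P = 2 is outside [-1, 1] — fails.
C9: P = T = 2, not all different — fails.

Violated: 1, 8, and 9.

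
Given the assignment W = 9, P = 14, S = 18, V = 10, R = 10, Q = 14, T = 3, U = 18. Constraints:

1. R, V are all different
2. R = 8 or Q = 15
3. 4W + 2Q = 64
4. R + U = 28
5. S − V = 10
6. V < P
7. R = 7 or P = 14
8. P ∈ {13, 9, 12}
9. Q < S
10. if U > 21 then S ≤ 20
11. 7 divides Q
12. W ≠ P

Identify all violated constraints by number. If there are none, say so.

1. R = V = 10, not all different  FAIL
2. R = 10 ≠ 8 and Q = 14 ≠ 15; both disjuncts false  FAIL
3. 4W + 2Q = 4(9) + 2(14) = 64  OK
4. R + U = 10 + 18 = 28  OK
5. S − V = 18 − 10 = 8, not 10  FAIL
6. V = 10, P = 14; 10 < 14  OK
7. R = 10 ≠ 7, but P = 14 = 14 (second disjunct)  OK
8. P = 14 is not in {13, 9, 12}  FAIL
9. Q = 14, S = 18; 14 < 18  OK
10. U = 18, not > 21; antecedent false, conditional vacuously true  OK
11. 14 / 7 = 2, so 7 divides 14  OK
12. W = 9, P = 14; distinct  OK

No — constraints 1, 2, 5, and 8 are not satisfied.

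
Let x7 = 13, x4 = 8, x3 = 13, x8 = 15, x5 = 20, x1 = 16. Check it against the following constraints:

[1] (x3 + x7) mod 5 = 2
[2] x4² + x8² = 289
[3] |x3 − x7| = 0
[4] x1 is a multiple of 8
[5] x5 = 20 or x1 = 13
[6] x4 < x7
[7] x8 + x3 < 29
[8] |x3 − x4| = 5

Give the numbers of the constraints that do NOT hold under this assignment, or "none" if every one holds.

[1] x3 + x7 = 26; 26 mod 5 = 1, not 2 — fails.
[2] x4² + x8² = 8² + 15² = 64 + 225 = 289 — holds.
[3] |13 − 13| = 0 — holds.
[4] 16 / 8 = 2, so 8 divides 16 — holds.
[5] x5 = 20 = 20 (first disjunct) — holds.
[6] x4 = 8, x7 = 13; 8 < 13 — holds.
[7] x8 + x3 = 15 + 13 = 28; 28 < 29 — holds.
[8] |13 − 8| = 5 — holds.

Constraint 1 does not hold.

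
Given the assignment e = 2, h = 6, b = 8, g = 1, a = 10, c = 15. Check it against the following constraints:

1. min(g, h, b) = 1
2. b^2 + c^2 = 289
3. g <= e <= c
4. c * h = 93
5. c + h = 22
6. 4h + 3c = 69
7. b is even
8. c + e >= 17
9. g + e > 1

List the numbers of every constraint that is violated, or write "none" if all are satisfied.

Constraints 4 and 5 do not hold.

1. min(1, 6, 8) = 1  OK
2. b^2 + c^2 = 8^2 + 15^2 = 64 + 225 = 289  OK
3. values 1 <= 2 <= 15  OK
4. c * h = 15 * 6 = 90, not 93  FAIL
5. c + h = 15 + 6 = 21, not 22  FAIL
6. 4h + 3c = 4(6) + 3(15) = 69  OK
7. b = 8 is even  OK
8. c + e = 15 + 2 = 17; 17 ≥ 17  OK
9. g + e = 1 + 2 = 3; 3 > 1  OK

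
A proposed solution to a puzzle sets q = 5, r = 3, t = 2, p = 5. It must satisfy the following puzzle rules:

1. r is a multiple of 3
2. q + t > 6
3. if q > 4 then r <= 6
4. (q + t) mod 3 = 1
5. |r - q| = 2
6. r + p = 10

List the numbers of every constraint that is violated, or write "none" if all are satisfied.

Violated: 6.

1. 3 / 3 = 1, so 3 divides 3  yes
2. q + t = 5 + 2 = 7; 7 > 6  yes
3. q = 5 > 4, so we need r ≤ 6; r = 3 ≤ 6  yes
4. q + t = 7; 7 mod 3 = 1  yes
5. |3 - 5| = 2  yes
6. r + p = 3 + 5 = 8, not 10  no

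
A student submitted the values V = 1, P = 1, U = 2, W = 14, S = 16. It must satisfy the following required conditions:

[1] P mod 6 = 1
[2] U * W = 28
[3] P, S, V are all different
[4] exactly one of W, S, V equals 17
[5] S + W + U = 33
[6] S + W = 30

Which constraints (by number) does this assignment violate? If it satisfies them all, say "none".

No — constraints 3, 4, and 5 are not satisfied.

[1] 1 mod 6 = 1 — holds.
[2] U * W = 2 * 14 = 28 — holds.
[3] P = V = 1, not all different — does not hold.
[4] W=14, S=16, V=1; 0 of them equal 17, not exactly one — does not hold.
[5] S + W + U = 16 + 14 + 2 = 32, not 33 — does not hold.
[6] S + W = 16 + 14 = 30 — holds.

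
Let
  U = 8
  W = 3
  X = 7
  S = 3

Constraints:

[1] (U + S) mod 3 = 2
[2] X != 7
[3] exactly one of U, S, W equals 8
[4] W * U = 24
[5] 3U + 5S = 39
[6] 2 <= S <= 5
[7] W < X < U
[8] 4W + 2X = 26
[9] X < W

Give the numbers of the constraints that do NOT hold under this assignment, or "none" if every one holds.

Constraints 2 and 9 do not hold.

[1] U + S = 11; 11 mod 3 = 2  holds
[2] X = 7, but 7 is required to differ  fails
[3] U=8, S=3, W=3; 1 of them equals 8  holds
[4] W * U = 3 * 8 = 24  holds
[5] 3U + 5S = 3(8) + 5(3) = 39  holds
[6] S = 3 lies in [2, 5]  holds
[7] values 3 < 7 < 8  holds
[8] 4W + 2X = 4(3) + 2(7) = 26  holds
[9] X = 7, W = 3; 7 ≥ 3 (want <)  fails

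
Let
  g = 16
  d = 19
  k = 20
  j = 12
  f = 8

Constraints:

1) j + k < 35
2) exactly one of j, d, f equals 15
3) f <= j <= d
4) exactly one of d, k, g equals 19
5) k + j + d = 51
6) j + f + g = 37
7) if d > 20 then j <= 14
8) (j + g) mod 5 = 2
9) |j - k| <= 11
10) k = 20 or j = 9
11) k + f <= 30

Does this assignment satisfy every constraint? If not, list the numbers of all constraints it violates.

1) j + k = 12 + 20 = 32; 32 < 35 — satisfied.
2) j=12, d=19, f=8; 0 of them equal 15, not exactly one — violated.
3) values 8 <= 12 <= 19 — satisfied.
4) d=19, k=20, g=16; 1 of them equals 19 — satisfied.
5) k + j + d = 20 + 12 + 19 = 51 — satisfied.
6) j + f + g = 12 + 8 + 16 = 36, not 37 — violated.
7) d = 19, not > 20; antecedent false, conditional vacuously true — satisfied.
8) j + g = 28; 28 mod 5 = 3, not 2 — violated.
9) |12 - 20| = 8; 8 ≤ 11 — satisfied.
10) k = 20 = 20 (first disjunct) — satisfied.
11) k + f = 20 + 8 = 28; 28 ≤ 30 — satisfied.

Constraints 2, 6, 8 do not hold.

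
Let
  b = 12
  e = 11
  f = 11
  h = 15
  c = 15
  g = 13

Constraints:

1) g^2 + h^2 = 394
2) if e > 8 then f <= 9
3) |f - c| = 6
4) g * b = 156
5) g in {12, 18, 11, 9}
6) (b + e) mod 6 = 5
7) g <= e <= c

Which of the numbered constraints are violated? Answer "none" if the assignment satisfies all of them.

1) g^2 + h^2 = 13^2 + 15^2 = 169 + 225 = 394 — holds.
2) e = 11 > 8, so we need f ≤ 9; but f = 11 > 9 — fails.
3) |11 - 15| = 4, not 6 — fails.
4) g * b = 13 * 12 = 156 — holds.
5) g = 13 is not in {12, 18, 11, 9} — fails.
6) b + e = 23; 23 mod 6 = 5 — holds.
7) values 13, 11, 15; g = 13 is not <= e = 11 — fails.

Violated: 2, 3, 5, and 7.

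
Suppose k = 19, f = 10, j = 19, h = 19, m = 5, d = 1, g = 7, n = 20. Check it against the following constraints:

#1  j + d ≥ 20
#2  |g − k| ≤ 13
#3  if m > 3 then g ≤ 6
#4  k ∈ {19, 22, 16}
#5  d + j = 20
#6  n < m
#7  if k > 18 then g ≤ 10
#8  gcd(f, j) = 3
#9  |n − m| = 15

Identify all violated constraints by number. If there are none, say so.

#1 j + d = 19 + 1 = 20; 20 ≥ 20  true
#2 |7 − 19| = 12; 12 ≤ 13  true
#3 m = 5 > 3, so we need g ≤ 6; but g = 7 > 6  false
#4 k = 19 is in {19, 22, 16}  true
#5 d + j = 1 + 19 = 20  true
#6 n = 20, m = 5; 20 ≥ 5 (want <)  false
#7 k = 19 > 18, so we need g ≤ 10; g = 7 ≤ 10  true
#8 gcd(10, 19) = 1, not 3  false
#9 |20 − 5| = 15  true

Violated: 3, 6, 8.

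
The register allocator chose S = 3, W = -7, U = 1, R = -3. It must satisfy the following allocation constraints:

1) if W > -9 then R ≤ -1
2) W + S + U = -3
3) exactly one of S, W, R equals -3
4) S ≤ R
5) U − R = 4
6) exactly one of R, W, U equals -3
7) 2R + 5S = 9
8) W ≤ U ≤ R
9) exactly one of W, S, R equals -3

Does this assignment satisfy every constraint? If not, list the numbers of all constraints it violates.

1) W = -7 > -9, so we need R ≤ -1; R = -3 ≤ -1 — OK.
2) W + S + U = -7 + 3 + 1 = -3 — OK.
3) S=3, W=-7, R=-3; 1 of them equals -3 — OK.
4) S = 3, R = -3; 3 > -3 (want ≤) — violated.
5) U − R = 1 − (-3) = 4 — OK.
6) R=-3, W=-7, U=1; 1 of them equals -3 — OK.
7) 2R + 5S = 2(-3) + 5(3) = 9 — OK.
8) values -7, 1, -3; U = 1 is not ≤ R = -3 — violated.
9) W=-7, S=3, R=-3; 1 of them equals -3 — OK.

Violated: 4 and 8.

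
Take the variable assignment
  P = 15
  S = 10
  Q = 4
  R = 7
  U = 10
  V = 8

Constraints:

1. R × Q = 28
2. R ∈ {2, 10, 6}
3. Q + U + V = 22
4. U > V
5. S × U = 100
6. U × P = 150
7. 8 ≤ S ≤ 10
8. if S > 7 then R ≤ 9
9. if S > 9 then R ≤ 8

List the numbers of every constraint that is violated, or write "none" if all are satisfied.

1. R × Q = 7 × 4 = 28 — holds.
2. R = 7 is not in {2, 10, 6} — does not hold.
3. Q + U + V = 4 + 10 + 8 = 22 — holds.
4. U = 10, V = 8; 10 > 8 — holds.
5. S × U = 10 × 10 = 100 — holds.
6. U × P = 10 × 15 = 150 — holds.
7. S = 10 lies in [8, 10] — holds.
8. S = 10 > 7, so we need R ≤ 9; R = 7 ≤ 9 — holds.
9. S = 10 > 9, so we need R ≤ 8; R = 7 ≤ 8 — holds.

Constraint 2 does not hold.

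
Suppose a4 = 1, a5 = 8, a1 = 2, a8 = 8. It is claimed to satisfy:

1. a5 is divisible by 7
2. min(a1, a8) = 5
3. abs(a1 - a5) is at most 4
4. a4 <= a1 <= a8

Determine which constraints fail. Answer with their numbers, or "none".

1. 8 = 7*1 + 1, so 7 does not divide 8 — does not hold.
2. min(2, 8) = 2, not 5 — does not hold.
3. abs(2 - 8) = 6; 6 > 4, exceeds bound 4 — does not hold.
4. values 1 <= 2 <= 8 — holds.

Violated: 1, 2, 3.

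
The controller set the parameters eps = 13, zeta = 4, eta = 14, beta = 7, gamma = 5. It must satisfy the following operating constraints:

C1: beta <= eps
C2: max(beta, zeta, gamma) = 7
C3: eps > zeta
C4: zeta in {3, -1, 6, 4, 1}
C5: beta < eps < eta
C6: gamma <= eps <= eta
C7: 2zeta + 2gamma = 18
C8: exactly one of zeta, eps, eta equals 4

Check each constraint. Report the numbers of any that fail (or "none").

C1: beta = 7, eps = 13; 7 ≤ 13  ✓
C2: max(7, 4, 5) = 7  ✓
C3: eps = 13, zeta = 4; 13 > 4  ✓
C4: zeta = 4 is in {3, -1, 6, 4, 1}  ✓
C5: values 7 < 13 < 14  ✓
C6: values 5 <= 13 <= 14  ✓
C7: 2zeta + 2gamma = 2(4) + 2(5) = 18  ✓
C8: zeta=4, eps=13, eta=14; 1 of them equals 4  ✓

All constraints are satisfied.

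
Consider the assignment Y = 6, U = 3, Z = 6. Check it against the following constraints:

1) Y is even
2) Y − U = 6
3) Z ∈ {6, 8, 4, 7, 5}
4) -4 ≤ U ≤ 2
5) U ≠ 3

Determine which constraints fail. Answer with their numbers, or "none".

1) Y = 6 is even  OK
2) Y − U = 6 − 3 = 3, not 6  FAIL
3) Z = 6 is in {6, 8, 4, 7, 5}  OK
4) U = 3 is outside [-4, 2]  FAIL
5) U = 3, but 3 is required to differ  FAIL

Violated: 2, 4, 5.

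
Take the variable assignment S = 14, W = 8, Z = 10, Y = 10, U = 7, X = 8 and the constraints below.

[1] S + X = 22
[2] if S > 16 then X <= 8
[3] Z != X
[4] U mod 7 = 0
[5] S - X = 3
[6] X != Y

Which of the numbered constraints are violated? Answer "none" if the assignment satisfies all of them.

Constraint 5 is violated.

[1] S + X = 14 + 8 = 22  holds
[2] S = 14, not > 16; antecedent false, conditional vacuously true  holds
[3] Z = 10, X = 8; distinct  holds
[4] 7 mod 7 = 0  holds
[5] S - X = 14 - 8 = 6, not 3  fails
[6] X = 8, Y = 10; distinct  holds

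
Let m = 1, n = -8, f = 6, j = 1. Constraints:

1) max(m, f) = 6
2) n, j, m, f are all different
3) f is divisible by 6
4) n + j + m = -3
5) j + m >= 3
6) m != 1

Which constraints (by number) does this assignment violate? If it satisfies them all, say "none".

Constraints 2, 4, 5, 6 are violated.

1) max(1, 6) = 6  OK
2) j = m = 1, not all different  FAIL
3) 6 / 6 = 1, so 6 divides 6  OK
4) n + j + m = -8 + 1 + 1 = -6, not -3  FAIL
5) j + m = 1 + 1 = 2; 2 < 3, bound 3 not met  FAIL
6) m = 1, but 1 is required to differ  FAIL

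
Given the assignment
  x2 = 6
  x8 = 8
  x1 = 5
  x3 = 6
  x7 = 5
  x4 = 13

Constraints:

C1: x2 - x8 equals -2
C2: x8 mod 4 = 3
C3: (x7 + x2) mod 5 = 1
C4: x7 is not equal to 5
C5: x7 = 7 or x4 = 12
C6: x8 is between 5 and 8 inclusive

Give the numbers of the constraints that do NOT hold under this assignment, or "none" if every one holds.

C1: x2 - x8 = 6 - 8 = -2 — holds.
C2: 8 mod 4 = 0, not 3 — fails.
C3: x7 + x2 = 11; 11 mod 5 = 1 — holds.
C4: x7 = 5, but 5 is required to differ — fails.
C5: x7 = 5 ≠ 7 and x4 = 13 ≠ 12; both disjuncts false — fails.
C6: x8 = 8 lies in [5, 8] — holds.

The assignment fails constraints 2, 4, and 5.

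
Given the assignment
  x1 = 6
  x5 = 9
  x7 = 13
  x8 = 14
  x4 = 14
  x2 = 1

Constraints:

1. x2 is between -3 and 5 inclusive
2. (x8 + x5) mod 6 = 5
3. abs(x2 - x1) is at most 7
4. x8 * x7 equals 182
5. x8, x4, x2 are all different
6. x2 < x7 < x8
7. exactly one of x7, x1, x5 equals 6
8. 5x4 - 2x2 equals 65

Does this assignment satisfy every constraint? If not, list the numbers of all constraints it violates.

1. x2 = 1 lies in [-3, 5] — OK.
2. x8 + x5 = 23; 23 mod 6 = 5 — OK.
3. abs(1 - 6) = 5; 5 ≤ 7 — OK.
4. x8 * x7 = 14 * 13 = 182 — OK.
5. x8 = x4 = 14, not all different — violated.
6. values 1 < 13 < 14 — OK.
7. x7=13, x1=6, x5=9; 1 of them equals 6 — OK.
8. 5x4 - 2x2 = 5(14) - 2(1) = 68, not 65 — violated.

Constraints 5 and 8 do not hold.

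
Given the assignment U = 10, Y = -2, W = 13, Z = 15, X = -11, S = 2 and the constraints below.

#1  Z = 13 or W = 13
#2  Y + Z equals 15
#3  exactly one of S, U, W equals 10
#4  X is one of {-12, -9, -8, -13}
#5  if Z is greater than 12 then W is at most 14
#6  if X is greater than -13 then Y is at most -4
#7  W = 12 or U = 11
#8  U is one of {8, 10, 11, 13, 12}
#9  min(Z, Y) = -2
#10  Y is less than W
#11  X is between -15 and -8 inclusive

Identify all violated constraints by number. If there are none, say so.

Violated: 2, 4, 6, 7.

#1 Z = 15 ≠ 13, but W = 13 = 13 (second disjunct) — satisfied.
#2 Y + Z = -2 + 15 = 13, not 15 — violated.
#3 S=2, U=10, W=13; 1 of them equals 10 — satisfied.
#4 X = -11 is not in {-12, -9, -8, -13} — violated.
#5 Z = 15 > 12, so we need W ≤ 14; W = 13 ≤ 14 — satisfied.
#6 X = -11 > -13, so we need Y ≤ -4; but Y = -2 > -4 — violated.
#7 W = 13 ≠ 12 and U = 10 ≠ 11; both disjuncts false — violated.
#8 U = 10 is in {8, 10, 11, 13, 12} — satisfied.
#9 min(15, -2) = -2 — satisfied.
#10 Y = -2, W = 13; -2 < 13 — satisfied.
#11 X = -11 lies in [-15, -8] — satisfied.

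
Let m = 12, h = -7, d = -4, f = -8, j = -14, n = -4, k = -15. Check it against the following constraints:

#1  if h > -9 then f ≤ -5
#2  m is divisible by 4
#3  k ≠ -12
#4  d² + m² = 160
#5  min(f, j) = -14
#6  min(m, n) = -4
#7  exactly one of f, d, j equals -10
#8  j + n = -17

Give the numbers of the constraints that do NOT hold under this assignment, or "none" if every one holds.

Constraints 7, 8 do not hold.

#1 h = -7 > -9, so we need f ≤ -5; f = -8 ≤ -5 — satisfied.
#2 12 / 4 = 3, so 4 divides 12 — satisfied.
#3 k = -15, and -15 ≠ -12 — satisfied.
#4 d² + m² = (-4)² + 12² = 16 + 144 = 160 — satisfied.
#5 min(-8, -14) = -14 — satisfied.
#6 min(12, -4) = -4 — satisfied.
#7 f=-8, d=-4, j=-14; 0 of them equal -10, not exactly one — violated.
#8 j + n = -14 + (-4) = -18, not -17 — violated.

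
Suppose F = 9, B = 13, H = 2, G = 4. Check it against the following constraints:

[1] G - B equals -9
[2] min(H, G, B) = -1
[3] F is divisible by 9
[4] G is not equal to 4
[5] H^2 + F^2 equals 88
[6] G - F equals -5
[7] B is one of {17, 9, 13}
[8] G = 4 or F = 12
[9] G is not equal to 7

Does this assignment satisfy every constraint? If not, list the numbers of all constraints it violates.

[1] G - B = 4 - 13 = -9  ✔
[2] min(2, 4, 13) = 2, not -1  ✘
[3] 9 / 9 = 1, so 9 divides 9  ✔
[4] G = 4, but 4 is required to differ  ✘
[5] H^2 + F^2 = 2^2 + 9^2 = 4 + 81 = 85, not 88  ✘
[6] G - F = 4 - 9 = -5  ✔
[7] B = 13 is in {17, 9, 13}  ✔
[8] G = 4 = 4 (first disjunct)  ✔
[9] G = 4, and 4 ≠ 7  ✔

Constraints 2, 4, and 5 do not hold.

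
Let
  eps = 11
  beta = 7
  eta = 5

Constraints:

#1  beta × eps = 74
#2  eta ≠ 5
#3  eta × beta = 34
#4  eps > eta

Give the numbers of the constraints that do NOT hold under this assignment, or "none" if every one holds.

#1 beta × eps = 7 × 11 = 77, not 74  FAIL
#2 eta = 5, but 5 is required to differ  FAIL
#3 eta × beta = 5 × 7 = 35, not 34  FAIL
#4 eps = 11, eta = 5; 11 > 5  OK

No — constraints 1, 2, and 3 are not satisfied.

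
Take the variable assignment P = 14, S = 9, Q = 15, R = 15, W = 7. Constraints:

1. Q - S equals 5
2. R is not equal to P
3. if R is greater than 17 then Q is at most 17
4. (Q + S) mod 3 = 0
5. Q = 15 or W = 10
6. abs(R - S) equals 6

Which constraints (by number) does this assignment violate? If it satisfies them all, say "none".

1. Q - S = 15 - 9 = 6, not 5  false
2. R = 15, P = 14; distinct  true
3. R = 15, not > 17; antecedent false, conditional vacuously true  true
4. Q + S = 24; 24 mod 3 = 0  true
5. Q = 15 = 15 (first disjunct)  true
6. abs(15 - 9) = 6  true

Constraint 1 is violated.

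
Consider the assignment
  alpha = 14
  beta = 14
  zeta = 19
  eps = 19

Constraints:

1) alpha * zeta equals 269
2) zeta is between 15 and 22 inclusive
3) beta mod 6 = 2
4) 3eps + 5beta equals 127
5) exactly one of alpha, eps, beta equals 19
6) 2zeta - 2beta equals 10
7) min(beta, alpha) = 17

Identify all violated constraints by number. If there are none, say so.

1) alpha * zeta = 14 * 19 = 266, not 269  ✘
2) zeta = 19 lies in [15, 22]  ✔
3) 14 mod 6 = 2  ✔
4) 3eps + 5beta = 3(19) + 5(14) = 127  ✔
5) alpha=14, eps=19, beta=14; 1 of them equals 19  ✔
6) 2zeta - 2beta = 2(19) - 2(14) = 10  ✔
7) min(14, 14) = 14, not 17  ✘

Constraints 1 and 7 are violated.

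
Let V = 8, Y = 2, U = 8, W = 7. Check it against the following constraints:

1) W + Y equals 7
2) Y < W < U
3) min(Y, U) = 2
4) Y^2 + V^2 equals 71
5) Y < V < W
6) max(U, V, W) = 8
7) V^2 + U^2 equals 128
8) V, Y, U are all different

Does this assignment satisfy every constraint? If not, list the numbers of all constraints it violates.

Constraints 1, 4, 5, and 8 do not hold.

1) W + Y = 7 + 2 = 9, not 7 — fails.
2) values 2 < 7 < 8 — holds.
3) min(2, 8) = 2 — holds.
4) Y^2 + V^2 = 2^2 + 8^2 = 4 + 64 = 68, not 71 — fails.
5) values 2, 8, 7; V = 8 is not < W = 7 — fails.
6) max(8, 8, 7) = 8 — holds.
7) V^2 + U^2 = 8^2 + 8^2 = 64 + 64 = 128 — holds.
8) V = U = 8, not all different — fails.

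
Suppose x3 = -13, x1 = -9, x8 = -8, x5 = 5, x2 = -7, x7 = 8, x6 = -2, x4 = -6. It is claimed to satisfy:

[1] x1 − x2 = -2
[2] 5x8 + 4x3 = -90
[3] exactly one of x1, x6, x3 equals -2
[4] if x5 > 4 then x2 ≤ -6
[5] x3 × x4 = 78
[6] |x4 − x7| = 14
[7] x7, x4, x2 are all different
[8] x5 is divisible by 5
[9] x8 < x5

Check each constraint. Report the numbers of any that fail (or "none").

Constraint 2 is violated.

[1] x1 − x2 = -9 − (-7) = -2  holds
[2] 5x8 + 4x3 = 5(-8) + 4(-13) = -92, not -90  fails
[3] x1=-9, x6=-2, x3=-13; 1 of them equals -2  holds
[4] x5 = 5 > 4, so we need x2 ≤ -6; x2 = -7 ≤ -6  holds
[5] x3 × x4 = -13 × (-6) = 78  holds
[6] |-6 − 8| = 14  holds
[7] values 8, -6, -7 are pairwise distinct  holds
[8] 5 / 5 = 1, so 5 divides 5  holds
[9] x8 = -8, x5 = 5; -8 < 5  holds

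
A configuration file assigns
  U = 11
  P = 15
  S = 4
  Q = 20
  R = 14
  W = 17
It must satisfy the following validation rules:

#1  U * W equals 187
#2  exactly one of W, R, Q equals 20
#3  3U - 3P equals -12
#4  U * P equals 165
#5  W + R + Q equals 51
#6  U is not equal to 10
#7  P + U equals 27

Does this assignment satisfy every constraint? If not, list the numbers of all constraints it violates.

Constraint 7 is violated.

#1 U * W = 11 * 17 = 187  true
#2 W=17, R=14, Q=20; 1 of them equals 20  true
#3 3U - 3P = 3(11) - 3(15) = -12  true
#4 U * P = 11 * 15 = 165  true
#5 W + R + Q = 17 + 14 + 20 = 51  true
#6 U = 11, and 11 ≠ 10  true
#7 P + U = 15 + 11 = 26, not 27  false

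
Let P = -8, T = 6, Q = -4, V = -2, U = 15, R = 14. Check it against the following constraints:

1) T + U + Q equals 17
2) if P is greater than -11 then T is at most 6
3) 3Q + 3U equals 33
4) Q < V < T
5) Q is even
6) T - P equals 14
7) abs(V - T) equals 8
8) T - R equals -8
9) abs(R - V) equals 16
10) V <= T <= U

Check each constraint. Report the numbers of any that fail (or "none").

All constraints are satisfied.

1) T + U + Q = 6 + 15 + (-4) = 17 — holds.
2) P = -8 > -11, so we need T ≤ 6; T = 6 ≤ 6 — holds.
3) 3Q + 3U = 3(-4) + 3(15) = 33 — holds.
4) values -4 < -2 < 6 — holds.
5) Q = -4 is even — holds.
6) T - P = 6 - (-8) = 14 — holds.
7) abs(-2 - 6) = 8 — holds.
8) T - R = 6 - 14 = -8 — holds.
9) abs(14 - (-2)) = 16 — holds.
10) values -2 <= 6 <= 15 — holds.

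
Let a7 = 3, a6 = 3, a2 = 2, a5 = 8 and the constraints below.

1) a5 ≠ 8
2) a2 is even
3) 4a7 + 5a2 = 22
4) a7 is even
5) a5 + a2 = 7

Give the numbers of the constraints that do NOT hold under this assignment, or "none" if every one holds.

Constraints 1, 4, and 5 are violated.

1) a5 = 8, but 8 is required to differ  false
2) a2 = 2 is even  true
3) 4a7 + 5a2 = 4(3) + 5(2) = 22  true
4) a7 = 3 is odd  false
5) a5 + a2 = 8 + 2 = 10, not 7  false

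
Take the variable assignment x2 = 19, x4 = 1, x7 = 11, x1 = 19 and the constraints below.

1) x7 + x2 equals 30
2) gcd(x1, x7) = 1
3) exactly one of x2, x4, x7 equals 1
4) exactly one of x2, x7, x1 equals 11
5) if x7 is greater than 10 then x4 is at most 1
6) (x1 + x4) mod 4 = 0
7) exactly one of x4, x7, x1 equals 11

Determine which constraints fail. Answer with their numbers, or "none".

The assignment satisfies every constraint.

1) x7 + x2 = 11 + 19 = 30  true
2) gcd(19, 11) = 1  true
3) x2=19, x4=1, x7=11; 1 of them equals 1  true
4) x2=19, x7=11, x1=19; 1 of them equals 11  true
5) x7 = 11 > 10, so we need x4 ≤ 1; x4 = 1 ≤ 1  true
6) x1 + x4 = 20; 20 mod 4 = 0  true
7) x4=1, x7=11, x1=19; 1 of them equals 11  true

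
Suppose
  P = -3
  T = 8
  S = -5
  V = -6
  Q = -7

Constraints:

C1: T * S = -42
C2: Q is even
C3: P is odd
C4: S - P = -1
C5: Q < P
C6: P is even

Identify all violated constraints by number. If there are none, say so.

C1: T * S = 8 * (-5) = -40, not -42 — does not hold.
C2: Q = -7 is odd — does not hold.
C3: P = -3 is odd — holds.
C4: S - P = -5 - (-3) = -2, not -1 — does not hold.
C5: Q = -7, P = -3; -7 < -3 — holds.
C6: P = -3 is odd — does not hold.

Constraints 1, 2, 4, and 6 are violated.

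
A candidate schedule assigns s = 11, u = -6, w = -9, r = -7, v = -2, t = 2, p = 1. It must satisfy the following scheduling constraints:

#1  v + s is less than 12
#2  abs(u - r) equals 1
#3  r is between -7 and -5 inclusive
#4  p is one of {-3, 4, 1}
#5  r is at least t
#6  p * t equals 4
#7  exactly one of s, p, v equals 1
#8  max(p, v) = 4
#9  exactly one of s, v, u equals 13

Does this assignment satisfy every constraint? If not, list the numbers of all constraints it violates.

No — constraints 5, 6, 8, 9 are not satisfied.

#1 v + s = -2 + 11 = 9; 9 < 12 — holds.
#2 abs(-6 - (-7)) = 1 — holds.
#3 r = -7 lies in [-7, -5] — holds.
#4 p = 1 is in {-3, 4, 1} — holds.
#5 r = -7, t = 2; -7 < 2 (want ≥) — fails.
#6 p * t = 1 * 2 = 2, not 4 — fails.
#7 s=11, p=1, v=-2; 1 of them equals 1 — holds.
#8 max(1, -2) = 1, not 4 — fails.
#9 s=11, v=-2, u=-6; 0 of them equal 13, not exactly one — fails.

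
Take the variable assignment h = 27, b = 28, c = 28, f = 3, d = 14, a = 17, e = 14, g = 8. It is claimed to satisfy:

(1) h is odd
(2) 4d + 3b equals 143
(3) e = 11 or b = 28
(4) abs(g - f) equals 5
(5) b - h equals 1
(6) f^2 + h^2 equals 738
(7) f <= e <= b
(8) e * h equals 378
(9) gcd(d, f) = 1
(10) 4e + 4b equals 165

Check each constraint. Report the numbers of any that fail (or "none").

Violated: 2, 10.

(1) h = 27 is odd  ✔
(2) 4d + 3b = 4(14) + 3(28) = 140, not 143  ✘
(3) e = 14 ≠ 11, but b = 28 = 28 (second disjunct)  ✔
(4) abs(8 - 3) = 5  ✔
(5) b - h = 28 - 27 = 1  ✔
(6) f^2 + h^2 = 3^2 + 27^2 = 9 + 729 = 738  ✔
(7) values 3 <= 14 <= 28  ✔
(8) e * h = 14 * 27 = 378  ✔
(9) gcd(14, 3) = 1  ✔
(10) 4e + 4b = 4(14) + 4(28) = 168, not 165  ✘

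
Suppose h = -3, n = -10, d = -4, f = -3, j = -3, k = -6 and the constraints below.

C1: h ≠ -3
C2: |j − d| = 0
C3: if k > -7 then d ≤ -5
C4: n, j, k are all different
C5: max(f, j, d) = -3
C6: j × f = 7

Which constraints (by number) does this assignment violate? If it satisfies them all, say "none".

Constraints 1, 2, 3, and 6 are violated.

C1: h = -3, but -3 is required to differ  false
C2: |-3 − (-4)| = 1, not 0  false
C3: k = -6 > -7, so we need d ≤ -5; but d = -4 > -5  false
C4: values -10, -3, -6 are pairwise distinct  true
C5: max(-3, -3, -4) = -3  true
C6: j × f = -3 × (-3) = 9, not 7  false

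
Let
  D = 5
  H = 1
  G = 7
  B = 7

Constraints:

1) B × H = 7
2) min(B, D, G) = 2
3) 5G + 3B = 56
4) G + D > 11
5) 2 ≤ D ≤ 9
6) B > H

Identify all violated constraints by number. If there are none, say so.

Constraint 2 does not hold.

1) B × H = 7 × 1 = 7 — holds.
2) min(7, 5, 7) = 5, not 2 — fails.
3) 5G + 3B = 5(7) + 3(7) = 56 — holds.
4) G + D = 7 + 5 = 12; 12 > 11 — holds.
5) D = 5 lies in [2, 9] — holds.
6) B = 7, H = 1; 7 > 1 — holds.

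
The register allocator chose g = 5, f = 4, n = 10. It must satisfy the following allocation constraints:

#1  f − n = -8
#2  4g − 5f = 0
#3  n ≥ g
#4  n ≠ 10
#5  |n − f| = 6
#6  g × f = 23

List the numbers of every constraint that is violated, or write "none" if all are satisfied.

Constraints 1, 4, and 6 do not hold.

#1 f − n = 4 − 10 = -6, not -8  ✘
#2 4g − 5f = 4(5) − 5(4) = 0  ✔
#3 n = 10, g = 5; 10 ≥ 5  ✔
#4 n = 10, but 10 is required to differ  ✘
#5 |10 − 4| = 6  ✔
#6 g × f = 5 × 4 = 20, not 23  ✘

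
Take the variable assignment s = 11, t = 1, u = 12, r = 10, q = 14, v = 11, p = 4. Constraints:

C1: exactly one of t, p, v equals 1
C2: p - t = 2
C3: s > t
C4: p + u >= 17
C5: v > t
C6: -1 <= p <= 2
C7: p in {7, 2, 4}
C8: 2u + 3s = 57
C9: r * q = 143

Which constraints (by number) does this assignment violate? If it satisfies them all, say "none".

Violated: 2, 4, 6, and 9.

C1: t=1, p=4, v=11; 1 of them equals 1  yes
C2: p - t = 4 - 1 = 3, not 2  no
C3: s = 11, t = 1; 11 > 1  yes
C4: p + u = 4 + 12 = 16; 16 < 17, bound 17 not met  no
C5: v = 11, t = 1; 11 > 1  yes
C6: p = 4 is outside [-1, 2]  no
C7: p = 4 is in {7, 2, 4}  yes
C8: 2u + 3s = 2(12) + 3(11) = 57  yes
C9: r * q = 10 * 14 = 140, not 143  no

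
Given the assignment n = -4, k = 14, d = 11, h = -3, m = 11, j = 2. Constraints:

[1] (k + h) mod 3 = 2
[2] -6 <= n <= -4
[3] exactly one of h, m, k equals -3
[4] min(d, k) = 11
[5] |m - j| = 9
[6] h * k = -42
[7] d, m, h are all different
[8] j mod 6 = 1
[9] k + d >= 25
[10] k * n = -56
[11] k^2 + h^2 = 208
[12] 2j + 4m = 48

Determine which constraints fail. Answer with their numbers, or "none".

Constraints 7, 8, and 11 do not hold.

[1] k + h = 11; 11 mod 3 = 2 — OK.
[2] n = -4 lies in [-6, -4] — OK.
[3] h=-3, m=11, k=14; 1 of them equals -3 — OK.
[4] min(11, 14) = 11 — OK.
[5] |11 - 2| = 9 — OK.
[6] h * k = -3 * 14 = -42 — OK.
[7] d = m = 11, not all different — violated.
[8] 2 mod 6 = 2, not 1 — violated.
[9] k + d = 14 + 11 = 25; 25 ≥ 25 — OK.
[10] k * n = 14 * (-4) = -56 — OK.
[11] k^2 + h^2 = 14^2 + (-3)^2 = 196 + 9 = 205, not 208 — violated.
[12] 2j + 4m = 2(2) + 4(11) = 48 — OK.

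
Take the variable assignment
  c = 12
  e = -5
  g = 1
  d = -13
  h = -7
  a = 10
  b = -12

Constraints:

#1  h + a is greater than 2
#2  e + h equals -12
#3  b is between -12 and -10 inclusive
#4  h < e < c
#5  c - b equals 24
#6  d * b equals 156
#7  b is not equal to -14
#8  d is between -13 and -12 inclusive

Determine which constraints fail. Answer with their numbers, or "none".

No violations.

#1 h + a = -7 + 10 = 3; 3 > 2  yes
#2 e + h = -5 + (-7) = -12  yes
#3 b = -12 lies in [-12, -10]  yes
#4 values -7 < -5 < 12  yes
#5 c - b = 12 - (-12) = 24  yes
#6 d * b = -13 * (-12) = 156  yes
#7 b = -12, and -12 ≠ -14  yes
#8 d = -13 lies in [-13, -12]  yes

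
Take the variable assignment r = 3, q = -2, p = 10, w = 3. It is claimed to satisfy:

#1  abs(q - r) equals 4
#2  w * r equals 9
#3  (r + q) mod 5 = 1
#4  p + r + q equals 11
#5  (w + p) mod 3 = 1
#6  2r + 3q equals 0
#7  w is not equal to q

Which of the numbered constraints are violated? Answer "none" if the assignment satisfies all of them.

#1 abs(-2 - 3) = 5, not 4  FAIL
#2 w * r = 3 * 3 = 9  OK
#3 r + q = 1; 1 mod 5 = 1  OK
#4 p + r + q = 10 + 3 + (-2) = 11  OK
#5 w + p = 13; 13 mod 3 = 1  OK
#6 2r + 3q = 2(3) + 3(-2) = 0  OK
#7 w = 3, q = -2; distinct  OK

No — constraint 1 is not satisfied.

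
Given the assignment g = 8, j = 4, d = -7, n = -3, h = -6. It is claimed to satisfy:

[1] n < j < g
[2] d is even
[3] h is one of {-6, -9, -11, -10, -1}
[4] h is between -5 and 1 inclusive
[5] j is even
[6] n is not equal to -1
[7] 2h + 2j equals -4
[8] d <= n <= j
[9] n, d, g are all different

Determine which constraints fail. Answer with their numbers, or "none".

No — constraints 2 and 4 are not satisfied.

[1] values -3 < 4 < 8  holds
[2] d = -7 is odd  fails
[3] h = -6 is in {-6, -9, -11, -10, -1}  holds
[4] h = -6 is outside [-5, 1]  fails
[5] j = 4 is even  holds
[6] n = -3, and -3 ≠ -1  holds
[7] 2h + 2j = 2(-6) + 2(4) = -4  holds
[8] values -7 <= -3 <= 4  holds
[9] values -3, -7, 8 are pairwise distinct  holds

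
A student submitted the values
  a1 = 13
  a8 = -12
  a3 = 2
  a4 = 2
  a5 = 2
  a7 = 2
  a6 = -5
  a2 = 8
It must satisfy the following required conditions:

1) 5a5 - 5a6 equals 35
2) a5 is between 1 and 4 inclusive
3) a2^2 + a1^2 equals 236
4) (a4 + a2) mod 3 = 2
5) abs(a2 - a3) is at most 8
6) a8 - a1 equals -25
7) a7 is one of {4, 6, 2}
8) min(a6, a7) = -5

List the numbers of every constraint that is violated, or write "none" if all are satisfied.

1) 5a5 - 5a6 = 5(2) - 5(-5) = 35  yes
2) a5 = 2 lies in [1, 4]  yes
3) a2^2 + a1^2 = 8^2 + 13^2 = 64 + 169 = 233, not 236  no
4) a4 + a2 = 10; 10 mod 3 = 1, not 2  no
5) abs(8 - 2) = 6; 6 ≤ 8  yes
6) a8 - a1 = -12 - 13 = -25  yes
7) a7 = 2 is in {4, 6, 2}  yes
8) min(-5, 2) = -5  yes

Violated: 3, 4.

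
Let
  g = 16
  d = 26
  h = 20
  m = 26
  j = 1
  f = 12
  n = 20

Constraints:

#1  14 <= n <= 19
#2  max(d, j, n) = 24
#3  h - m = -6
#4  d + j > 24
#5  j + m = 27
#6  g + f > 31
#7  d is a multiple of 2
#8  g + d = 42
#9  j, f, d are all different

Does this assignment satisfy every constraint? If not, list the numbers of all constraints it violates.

The assignment fails constraints 1, 2, and 6.

#1 n = 20 is outside [14, 19] — violated.
#2 max(26, 1, 20) = 26, not 24 — violated.
#3 h - m = 20 - 26 = -6 — OK.
#4 d + j = 26 + 1 = 27; 27 > 24 — OK.
#5 j + m = 1 + 26 = 27 — OK.
#6 g + f = 16 + 12 = 28; 28 ≤ 31, bound 31 not met — violated.
#7 26 / 2 = 13, so 2 divides 26 — OK.
#8 g + d = 16 + 26 = 42 — OK.
#9 values 1, 12, 26 are pairwise distinct — OK.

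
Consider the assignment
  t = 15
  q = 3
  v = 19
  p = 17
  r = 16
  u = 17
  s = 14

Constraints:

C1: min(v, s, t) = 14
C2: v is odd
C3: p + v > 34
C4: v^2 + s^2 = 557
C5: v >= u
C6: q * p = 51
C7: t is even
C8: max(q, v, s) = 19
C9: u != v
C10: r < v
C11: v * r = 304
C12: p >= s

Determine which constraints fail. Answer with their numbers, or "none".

Constraint 7 does not hold.

C1: min(19, 14, 15) = 14  ✓
C2: v = 19 is odd  ✓
C3: p + v = 17 + 19 = 36; 36 > 34  ✓
C4: v^2 + s^2 = 19^2 + 14^2 = 361 + 196 = 557  ✓
C5: v = 19, u = 17; 19 ≥ 17  ✓
C6: q * p = 3 * 17 = 51  ✓
C7: t = 15 is odd  ✗
C8: max(3, 19, 14) = 19  ✓
C9: u = 17, v = 19; distinct  ✓
C10: r = 16, v = 19; 16 < 19  ✓
C11: v * r = 19 * 16 = 304  ✓
C12: p = 17, s = 14; 17 ≥ 14  ✓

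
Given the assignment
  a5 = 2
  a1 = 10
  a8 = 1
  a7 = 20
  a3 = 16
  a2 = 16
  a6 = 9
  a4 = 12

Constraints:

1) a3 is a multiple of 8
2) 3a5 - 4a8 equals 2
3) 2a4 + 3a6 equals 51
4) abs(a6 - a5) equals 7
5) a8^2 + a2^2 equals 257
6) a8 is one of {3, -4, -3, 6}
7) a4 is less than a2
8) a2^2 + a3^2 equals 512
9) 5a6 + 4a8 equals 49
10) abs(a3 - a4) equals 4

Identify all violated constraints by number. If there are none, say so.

No — constraint 6 is not satisfied.

1) 16 / 8 = 2, so 8 divides 16 — holds.
2) 3a5 - 4a8 = 3(2) - 4(1) = 2 — holds.
3) 2a4 + 3a6 = 2(12) + 3(9) = 51 — holds.
4) abs(9 - 2) = 7 — holds.
5) a8^2 + a2^2 = 1^2 + 16^2 = 1 + 256 = 257 — holds.
6) a8 = 1 is not in {3, -4, -3, 6} — fails.
7) a4 = 12, a2 = 16; 12 < 16 — holds.
8) a2^2 + a3^2 = 16^2 + 16^2 = 256 + 256 = 512 — holds.
9) 5a6 + 4a8 = 5(9) + 4(1) = 49 — holds.
10) abs(16 - 12) = 4 — holds.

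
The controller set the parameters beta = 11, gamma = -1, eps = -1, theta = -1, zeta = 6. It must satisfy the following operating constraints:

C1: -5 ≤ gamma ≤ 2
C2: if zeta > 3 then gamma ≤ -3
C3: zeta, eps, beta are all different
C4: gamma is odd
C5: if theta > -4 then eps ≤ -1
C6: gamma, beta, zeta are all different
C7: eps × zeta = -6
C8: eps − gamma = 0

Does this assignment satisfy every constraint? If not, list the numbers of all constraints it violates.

C1: gamma = -1 lies in [-5, 2]  OK
C2: zeta = 6 > 3, so we need gamma ≤ -3; but gamma = -1 > -3  FAIL
C3: values 6, -1, 11 are pairwise distinct  OK
C4: gamma = -1 is odd  OK
C5: theta = -1 > -4, so we need eps ≤ -1; eps = -1 ≤ -1  OK
C6: values -1, 11, 6 are pairwise distinct  OK
C7: eps × zeta = -1 × 6 = -6  OK
C8: eps − gamma = -1 − (-1) = 0  OK

No — constraint 2 is not satisfied.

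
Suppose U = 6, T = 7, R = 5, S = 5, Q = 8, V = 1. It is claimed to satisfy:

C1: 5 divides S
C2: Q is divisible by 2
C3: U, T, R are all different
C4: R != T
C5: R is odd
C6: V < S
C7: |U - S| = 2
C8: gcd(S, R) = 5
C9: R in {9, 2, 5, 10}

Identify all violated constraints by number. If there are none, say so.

Constraint 7 does not hold.

C1: 5 / 5 = 1, so 5 divides 5  ✓
C2: 8 / 2 = 4, so 2 divides 8  ✓
C3: values 6, 7, 5 are pairwise distinct  ✓
C4: R = 5, T = 7; distinct  ✓
C5: R = 5 is odd  ✓
C6: V = 1, S = 5; 1 < 5  ✓
C7: |6 - 5| = 1, not 2  ✗
C8: gcd(5, 5) = 5  ✓
C9: R = 5 is in {9, 2, 5, 10}  ✓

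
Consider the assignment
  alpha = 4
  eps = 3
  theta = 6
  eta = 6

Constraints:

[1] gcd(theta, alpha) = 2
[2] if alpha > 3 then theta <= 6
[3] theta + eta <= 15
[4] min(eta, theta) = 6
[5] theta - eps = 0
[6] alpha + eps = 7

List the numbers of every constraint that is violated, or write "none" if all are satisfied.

[1] gcd(6, 4) = 2  yes
[2] alpha = 4 > 3, so we need theta ≤ 6; theta = 6 ≤ 6  yes
[3] theta + eta = 6 + 6 = 12; 12 ≤ 15  yes
[4] min(6, 6) = 6  yes
[5] theta - eps = 6 - 3 = 3, not 0  no
[6] alpha + eps = 4 + 3 = 7  yes

No — constraint 5 is not satisfied.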